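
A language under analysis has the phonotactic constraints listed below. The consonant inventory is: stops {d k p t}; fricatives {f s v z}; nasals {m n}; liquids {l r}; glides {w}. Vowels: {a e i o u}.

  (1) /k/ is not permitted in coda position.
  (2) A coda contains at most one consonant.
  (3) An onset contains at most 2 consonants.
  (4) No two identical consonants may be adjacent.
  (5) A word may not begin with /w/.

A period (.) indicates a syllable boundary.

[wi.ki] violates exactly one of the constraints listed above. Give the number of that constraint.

[wi.ki]: word begins with /w/.
This is a violation of constraint 5: "A word may not begin with /w/."
The remaining constraints (1, 2, 3, 4) are satisfied.

5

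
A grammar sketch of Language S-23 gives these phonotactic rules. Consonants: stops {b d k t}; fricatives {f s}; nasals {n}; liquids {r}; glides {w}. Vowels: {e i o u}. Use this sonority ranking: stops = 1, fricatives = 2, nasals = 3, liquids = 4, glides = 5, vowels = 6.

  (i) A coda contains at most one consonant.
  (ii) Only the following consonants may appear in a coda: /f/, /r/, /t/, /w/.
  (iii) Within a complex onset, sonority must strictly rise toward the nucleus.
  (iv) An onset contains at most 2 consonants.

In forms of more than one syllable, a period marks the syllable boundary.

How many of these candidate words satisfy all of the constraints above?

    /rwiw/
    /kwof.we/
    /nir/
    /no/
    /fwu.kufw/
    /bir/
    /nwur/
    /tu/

/rwiw/ — σ1 onset /rw/ (4→5 rises), coda /w/ ok → well-formed
/kwof.we/ — σ1 onset /kw/ (1→5 rises), coda /f/ ok; σ2 onset /w/, coda /∅/ ok → well-formed
/nir/ — σ1 onset /n/, coda /r/ ok → well-formed
/no/ — σ1 onset /n/, coda /∅/ ok → well-formed
/fwu.kufw/ — violates constraint (i): syllable 2 coda /fw/ has 2 consonants (> 1) → ill-formed
/bir/ — σ1 onset /b/, coda /r/ ok → well-formed
/nwur/ — σ1 onset /nw/ (3→5 rises), coda /r/ ok → well-formed
/tu/ — σ1 onset /t/, coda /∅/ ok → well-formed
Well-formed: /rwiw/, /kwof.we/, /nir/, /no/, /bir/, /nwur/, /tu/ → 7.

7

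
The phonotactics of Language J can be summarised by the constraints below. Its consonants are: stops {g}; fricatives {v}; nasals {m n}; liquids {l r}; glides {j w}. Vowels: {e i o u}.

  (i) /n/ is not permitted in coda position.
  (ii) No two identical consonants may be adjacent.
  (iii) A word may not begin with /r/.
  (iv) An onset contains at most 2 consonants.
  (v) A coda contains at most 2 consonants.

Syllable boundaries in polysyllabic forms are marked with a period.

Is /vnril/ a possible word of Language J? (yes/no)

/vnril/ — violates constraint (iv): syllable 1 onset /vnr/ has 3 consonants (> 2) → illicit

no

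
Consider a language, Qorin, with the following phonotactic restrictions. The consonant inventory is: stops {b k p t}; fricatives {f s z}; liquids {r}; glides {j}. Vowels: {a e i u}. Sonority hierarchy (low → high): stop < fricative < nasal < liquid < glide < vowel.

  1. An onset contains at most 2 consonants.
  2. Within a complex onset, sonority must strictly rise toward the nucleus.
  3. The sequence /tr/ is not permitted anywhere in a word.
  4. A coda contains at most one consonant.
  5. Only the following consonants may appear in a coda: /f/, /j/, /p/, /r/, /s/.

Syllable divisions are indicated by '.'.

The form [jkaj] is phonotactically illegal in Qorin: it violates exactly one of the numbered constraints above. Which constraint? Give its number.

2

[jkaj]: syllable 1 onset /jk/: /j/ (glide, 5) → /k/ (stop, 1) does not rise.
This is a violation of constraint 2: "Within a complex onset, sonority must strictly rise toward the nucleus."
The remaining constraints (1, 3, 4, 5) are satisfied.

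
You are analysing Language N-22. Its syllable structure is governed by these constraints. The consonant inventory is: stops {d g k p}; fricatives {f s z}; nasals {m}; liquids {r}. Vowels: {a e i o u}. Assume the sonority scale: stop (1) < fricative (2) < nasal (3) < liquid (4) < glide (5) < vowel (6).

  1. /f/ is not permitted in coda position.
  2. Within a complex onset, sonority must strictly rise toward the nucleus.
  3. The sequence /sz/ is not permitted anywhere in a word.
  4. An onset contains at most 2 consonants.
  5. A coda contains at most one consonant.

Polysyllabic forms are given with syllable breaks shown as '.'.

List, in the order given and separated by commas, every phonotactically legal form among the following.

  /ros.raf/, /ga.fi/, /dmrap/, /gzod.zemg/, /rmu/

/ga.fi/

/ros.raf/ — violates constraint 1: syllable 2 coda contains /f/ → phonotactically illegal
/ga.fi/ — σ1 onset /g/, coda /∅/ ok; σ2 onset /f/, coda /∅/ ok → phonotactically legal
/dmrap/ — violates constraint 4: syllable 1 onset /dmr/ has 3 consonants (> 2) → phonotactically illegal
/gzod.zemg/ — violates constraint 5: syllable 2 coda /mg/ has 2 consonants (> 1) → phonotactically illegal
/rmu/ — violates constraint 2: syllable 1 onset /rm/: /r/ (liquid, 4) → /m/ (nasal, 3) does not rise → phonotactically illegal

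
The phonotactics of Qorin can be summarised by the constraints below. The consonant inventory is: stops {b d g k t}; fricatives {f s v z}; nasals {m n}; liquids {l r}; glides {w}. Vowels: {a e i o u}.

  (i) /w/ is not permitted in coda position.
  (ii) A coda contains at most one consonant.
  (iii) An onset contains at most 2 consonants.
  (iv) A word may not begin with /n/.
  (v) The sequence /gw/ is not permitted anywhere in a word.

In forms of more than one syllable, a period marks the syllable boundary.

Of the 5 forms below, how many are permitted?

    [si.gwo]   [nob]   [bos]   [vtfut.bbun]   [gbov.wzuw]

[si.gwo] — violates constraint (v): contains banned sequence /gw/ → not permitted
[nob] — violates constraint (iv): word begins with /n/ → not permitted
[bos] — σ1 onset /b/, coda /s/ ok → permitted
[vtfut.bbun] — violates constraint (iii): syllable 1 onset /vtf/ has 3 consonants (> 2) → not permitted
[gbov.wzuw] — violates constraint (i): syllable 2 coda contains /w/ → not permitted
Permitted: [bos] → 1.

1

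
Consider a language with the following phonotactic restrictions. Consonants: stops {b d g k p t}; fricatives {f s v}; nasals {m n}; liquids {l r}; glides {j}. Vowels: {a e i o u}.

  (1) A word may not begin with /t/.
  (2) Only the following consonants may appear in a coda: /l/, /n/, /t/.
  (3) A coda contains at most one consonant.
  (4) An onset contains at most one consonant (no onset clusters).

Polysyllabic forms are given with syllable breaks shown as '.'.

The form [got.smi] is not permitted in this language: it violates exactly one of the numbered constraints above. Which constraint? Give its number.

[got.smi]: syllable 2 onset /sm/ has 2 consonants (> 1).
This is a violation of constraint 4: "An onset contains at most one consonant (no onset clusters)."
The remaining constraints (1, 2, 3) are satisfied.

4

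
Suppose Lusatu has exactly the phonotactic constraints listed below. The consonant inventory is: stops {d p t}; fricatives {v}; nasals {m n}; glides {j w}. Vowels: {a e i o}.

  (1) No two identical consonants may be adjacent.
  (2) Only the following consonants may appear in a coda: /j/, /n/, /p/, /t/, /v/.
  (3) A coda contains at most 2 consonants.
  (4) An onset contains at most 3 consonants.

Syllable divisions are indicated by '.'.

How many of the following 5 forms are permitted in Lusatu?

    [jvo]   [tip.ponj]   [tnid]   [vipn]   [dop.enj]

3

[jvo] — σ1 onset /jv/ (2C), coda /∅/ ok → permitted
[tip.ponj] — violates constraint 1: adjacent identical consonants /pp/ → not permitted
[tnid] — violates constraint 2: syllable 1 coda contains /d/, which is not a licensed coda consonant → not permitted
[vipn] — σ1 onset /v/, coda /pn/ (2C) ok → permitted
[dop.enj] — σ1 onset /d/, coda /p/ ok; σ2 onset /∅/, coda /nj/ (2C) ok → permitted
Permitted: [jvo], [vipn], [dop.enj] → 3.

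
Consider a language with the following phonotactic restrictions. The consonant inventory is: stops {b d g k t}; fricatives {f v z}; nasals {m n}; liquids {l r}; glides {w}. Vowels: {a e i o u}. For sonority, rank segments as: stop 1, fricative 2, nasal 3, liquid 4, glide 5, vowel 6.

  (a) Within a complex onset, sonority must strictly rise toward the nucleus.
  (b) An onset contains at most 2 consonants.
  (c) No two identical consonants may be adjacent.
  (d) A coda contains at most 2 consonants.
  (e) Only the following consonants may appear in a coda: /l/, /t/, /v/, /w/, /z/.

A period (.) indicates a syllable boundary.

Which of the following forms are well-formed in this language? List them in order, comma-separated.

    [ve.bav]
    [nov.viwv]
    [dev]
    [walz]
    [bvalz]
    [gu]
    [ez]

[ve.bav] — σ1 onset /v/, coda /∅/ ok; σ2 onset /b/, coda /v/ ok → well-formed
[nov.viwv] — violates constraint (c): adjacent identical consonants /vv/ → ill-formed
[dev] — σ1 onset /d/, coda /v/ ok → well-formed
[walz] — σ1 onset /w/, coda /lz/ (2C) ok → well-formed
[bvalz] — σ1 onset /bv/ (1→2 rises), coda /lz/ (2C) ok → well-formed
[gu] — σ1 onset /g/, coda /∅/ ok → well-formed
[ez] — σ1 onset /∅/, coda /z/ ok → well-formed

[ve.bav], [dev], [walz], [bvalz], [gu], [ez]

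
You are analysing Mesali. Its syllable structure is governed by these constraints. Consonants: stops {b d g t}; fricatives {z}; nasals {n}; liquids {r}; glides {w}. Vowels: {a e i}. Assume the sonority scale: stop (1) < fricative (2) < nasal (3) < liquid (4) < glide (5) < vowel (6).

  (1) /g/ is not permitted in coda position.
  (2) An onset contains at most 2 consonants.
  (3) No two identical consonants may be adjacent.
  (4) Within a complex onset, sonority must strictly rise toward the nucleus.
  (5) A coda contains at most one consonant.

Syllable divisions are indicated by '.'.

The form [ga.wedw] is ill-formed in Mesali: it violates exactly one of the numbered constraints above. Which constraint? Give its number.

5

[ga.wedw]: syllable 2 coda /dw/ has 2 consonants (> 1).
This is a violation of constraint 5: "A coda contains at most one consonant."
The remaining constraints (1, 2, 3, 4) are satisfied.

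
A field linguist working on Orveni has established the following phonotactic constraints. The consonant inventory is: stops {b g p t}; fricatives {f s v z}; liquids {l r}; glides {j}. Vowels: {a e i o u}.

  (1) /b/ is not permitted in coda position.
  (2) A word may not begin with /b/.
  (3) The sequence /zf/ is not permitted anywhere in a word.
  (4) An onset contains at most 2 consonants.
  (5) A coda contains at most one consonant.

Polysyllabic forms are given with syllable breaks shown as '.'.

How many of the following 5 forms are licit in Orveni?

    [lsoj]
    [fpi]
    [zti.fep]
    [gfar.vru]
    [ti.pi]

5

[lsoj] — σ1 onset /ls/ (2C), coda /j/ ok → licit
[fpi] — σ1 onset /fp/ (2C), coda /∅/ ok → licit
[zti.fep] — σ1 onset /zt/ (2C), coda /∅/ ok; σ2 onset /f/, coda /p/ ok → licit
[gfar.vru] — σ1 onset /gf/ (2C), coda /r/ ok; σ2 onset /vr/ (2C), coda /∅/ ok → licit
[ti.pi] — σ1 onset /t/, coda /∅/ ok; σ2 onset /p/, coda /∅/ ok → licit
Licit: [lsoj], [fpi], [zti.fep], [gfar.vru], [ti.pi] → 5.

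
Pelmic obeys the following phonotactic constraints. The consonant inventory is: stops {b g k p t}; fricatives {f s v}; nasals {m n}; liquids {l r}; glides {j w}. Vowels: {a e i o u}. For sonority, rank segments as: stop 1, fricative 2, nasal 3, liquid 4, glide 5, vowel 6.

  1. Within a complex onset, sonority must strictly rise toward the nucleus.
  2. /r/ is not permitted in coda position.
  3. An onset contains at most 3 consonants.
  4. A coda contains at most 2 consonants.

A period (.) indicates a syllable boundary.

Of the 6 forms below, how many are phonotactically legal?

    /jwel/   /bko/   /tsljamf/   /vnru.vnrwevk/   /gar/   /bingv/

0

/jwel/ — violates constraint 1: syllable 1 onset /jw/: /j/ (glide, 5) → /w/ (glide, 5) does not rise → phonotactically illegal
/bko/ — violates constraint 1: syllable 1 onset /bk/: /b/ (stop, 1) → /k/ (stop, 1) does not rise → phonotactically illegal
/tsljamf/ — violates constraint 3: syllable 1 onset /tslj/ has 4 consonants (> 3) → phonotactically illegal
/vnru.vnrwevk/ — violates constraint 3: syllable 2 onset /vnrw/ has 4 consonants (> 3) → phonotactically illegal
/gar/ — violates constraint 2: syllable 1 coda contains /r/ → phonotactically illegal
/bingv/ — violates constraint 4: syllable 1 coda /ngv/ has 3 consonants (> 2) → phonotactically illegal
No form is phonotactically legal → 0.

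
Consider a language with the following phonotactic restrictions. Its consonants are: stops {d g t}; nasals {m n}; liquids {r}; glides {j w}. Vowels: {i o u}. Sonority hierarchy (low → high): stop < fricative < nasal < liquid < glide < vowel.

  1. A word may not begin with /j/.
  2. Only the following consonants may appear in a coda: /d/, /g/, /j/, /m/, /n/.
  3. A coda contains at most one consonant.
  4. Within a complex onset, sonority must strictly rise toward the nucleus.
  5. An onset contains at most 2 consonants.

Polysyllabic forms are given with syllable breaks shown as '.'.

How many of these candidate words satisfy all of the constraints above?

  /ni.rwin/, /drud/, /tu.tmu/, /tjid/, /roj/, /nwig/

/ni.rwin/ — σ1 onset /n/, coda /∅/ ok; σ2 onset /rw/ (4→5 rises), coda /n/ ok → phonotactically legal
/drud/ — σ1 onset /dr/ (1→4 rises), coda /d/ ok → phonotactically legal
/tu.tmu/ — σ1 onset /t/, coda /∅/ ok; σ2 onset /tm/ (1→3 rises), coda /∅/ ok → phonotactically legal
/tjid/ — σ1 onset /tj/ (1→5 rises), coda /d/ ok → phonotactically legal
/roj/ — σ1 onset /r/, coda /j/ ok → phonotactically legal
/nwig/ — σ1 onset /nw/ (3→5 rises), coda /g/ ok → phonotactically legal
Phonotactically legal: /ni.rwin/, /drud/, /tu.tmu/, /tjid/, /roj/, /nwig/ → 6.

6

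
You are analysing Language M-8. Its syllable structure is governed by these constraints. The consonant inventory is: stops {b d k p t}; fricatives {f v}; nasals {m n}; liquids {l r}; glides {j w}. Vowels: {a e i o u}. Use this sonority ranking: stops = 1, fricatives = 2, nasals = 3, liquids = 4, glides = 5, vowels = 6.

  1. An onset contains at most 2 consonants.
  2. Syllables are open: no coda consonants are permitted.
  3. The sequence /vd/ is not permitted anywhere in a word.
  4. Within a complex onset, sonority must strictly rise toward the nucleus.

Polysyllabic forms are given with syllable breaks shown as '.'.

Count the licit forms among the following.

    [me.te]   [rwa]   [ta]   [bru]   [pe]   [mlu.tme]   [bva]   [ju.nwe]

8

[me.te] — σ1 onset /m/, coda /∅/ ok; σ2 onset /t/, coda /∅/ ok → licit
[rwa] — σ1 onset /rw/ (4→5 rises), coda /∅/ ok → licit
[ta] — σ1 onset /t/, coda /∅/ ok → licit
[bru] — σ1 onset /br/ (1→4 rises), coda /∅/ ok → licit
[pe] — σ1 onset /p/, coda /∅/ ok → licit
[mlu.tme] — σ1 onset /ml/ (3→4 rises), coda /∅/ ok; σ2 onset /tm/ (1→3 rises), coda /∅/ ok → licit
[bva] — σ1 onset /bv/ (1→2 rises), coda /∅/ ok → licit
[ju.nwe] — σ1 onset /j/, coda /∅/ ok; σ2 onset /nw/ (3→5 rises), coda /∅/ ok → licit
Licit: [me.te], [rwa], [ta], [bru], [pe], [mlu.tme], [bva], [ju.nwe] → 8.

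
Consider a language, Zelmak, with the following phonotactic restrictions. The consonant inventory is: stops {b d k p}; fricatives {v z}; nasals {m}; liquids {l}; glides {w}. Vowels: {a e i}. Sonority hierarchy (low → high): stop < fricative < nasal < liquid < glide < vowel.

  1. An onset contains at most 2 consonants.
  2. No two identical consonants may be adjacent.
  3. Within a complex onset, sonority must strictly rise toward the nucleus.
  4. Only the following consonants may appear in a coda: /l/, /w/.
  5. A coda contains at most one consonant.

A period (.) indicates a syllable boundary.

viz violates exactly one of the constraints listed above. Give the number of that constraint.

viz: syllable 1 coda contains /z/, which is not a licensed coda consonant.
This is a violation of constraint 4: "Only the following consonants may appear in a coda: /l/, /w/."
The remaining constraints (1, 2, 3, 5) are satisfied.

4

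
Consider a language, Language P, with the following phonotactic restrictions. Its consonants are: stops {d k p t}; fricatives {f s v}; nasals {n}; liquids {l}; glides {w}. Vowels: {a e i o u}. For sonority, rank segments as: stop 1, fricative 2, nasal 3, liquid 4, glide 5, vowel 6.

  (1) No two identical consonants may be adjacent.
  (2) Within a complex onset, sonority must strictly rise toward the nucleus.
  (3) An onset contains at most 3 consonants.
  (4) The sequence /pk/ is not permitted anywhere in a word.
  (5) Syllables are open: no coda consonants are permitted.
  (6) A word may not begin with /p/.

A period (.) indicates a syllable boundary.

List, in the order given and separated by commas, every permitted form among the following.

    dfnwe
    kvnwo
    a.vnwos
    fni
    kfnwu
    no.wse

dfnwe — violates constraint 3: syllable 1 onset /dfnw/ has 4 consonants (> 3) → not permitted
kvnwo — violates constraint 3: syllable 1 onset /kvnw/ has 4 consonants (> 3) → not permitted
a.vnwos — violates constraint 5: syllable 2 coda /s/ has 1 consonant (> 0) → not permitted
fni — σ1 onset /fn/ (2→3 rises), coda /∅/ ok → permitted
kfnwu — violates constraint 3: syllable 1 onset /kfnw/ has 4 consonants (> 3) → not permitted
no.wse — violates constraint 2: syllable 2 onset /ws/: /w/ (glide, 5) → /s/ (fricative, 2) does not rise → not permitted

fni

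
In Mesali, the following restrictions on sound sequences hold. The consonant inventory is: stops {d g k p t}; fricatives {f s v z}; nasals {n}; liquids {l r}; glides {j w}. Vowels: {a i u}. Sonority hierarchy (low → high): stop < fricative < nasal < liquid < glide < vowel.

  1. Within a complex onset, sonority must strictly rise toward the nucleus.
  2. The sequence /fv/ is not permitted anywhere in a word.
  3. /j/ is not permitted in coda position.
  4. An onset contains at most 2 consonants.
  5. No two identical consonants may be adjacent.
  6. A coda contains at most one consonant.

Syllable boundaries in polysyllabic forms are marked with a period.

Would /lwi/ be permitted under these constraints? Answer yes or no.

/lwi/ — σ1 onset /lw/ (4→5 rises), coda /∅/ ok → permitted

yes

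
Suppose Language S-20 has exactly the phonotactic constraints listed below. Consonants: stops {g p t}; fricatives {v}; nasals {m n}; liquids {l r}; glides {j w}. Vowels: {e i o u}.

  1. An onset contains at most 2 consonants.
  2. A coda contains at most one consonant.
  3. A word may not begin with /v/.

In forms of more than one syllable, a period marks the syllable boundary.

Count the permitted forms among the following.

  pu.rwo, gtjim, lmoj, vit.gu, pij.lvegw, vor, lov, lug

4

pu.rwo — σ1 onset /p/, coda /∅/ ok; σ2 onset /rw/ (2C), coda /∅/ ok → permitted
gtjim — violates constraint 1: syllable 1 onset /gtj/ has 3 consonants (> 2) → not permitted
lmoj — σ1 onset /lm/ (2C), coda /j/ ok → permitted
vit.gu — violates constraint 3: word begins with /v/ → not permitted
pij.lvegw — violates constraint 2: syllable 2 coda /gw/ has 2 consonants (> 1) → not permitted
vor — violates constraint 3: word begins with /v/ → not permitted
lov — σ1 onset /l/, coda /v/ ok → permitted
lug — σ1 onset /l/, coda /g/ ok → permitted
Permitted: pu.rwo, lmoj, lov, lug → 4.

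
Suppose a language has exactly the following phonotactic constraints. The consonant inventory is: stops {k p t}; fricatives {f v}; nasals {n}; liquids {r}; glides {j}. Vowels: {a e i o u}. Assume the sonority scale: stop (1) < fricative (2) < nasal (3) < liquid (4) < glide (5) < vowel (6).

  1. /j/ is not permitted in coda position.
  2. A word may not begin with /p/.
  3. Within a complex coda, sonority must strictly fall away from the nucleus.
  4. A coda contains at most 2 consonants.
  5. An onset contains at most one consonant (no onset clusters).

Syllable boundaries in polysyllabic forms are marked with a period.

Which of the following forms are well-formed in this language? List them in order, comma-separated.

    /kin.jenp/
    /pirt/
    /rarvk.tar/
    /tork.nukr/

/kin.jenp/

/kin.jenp/ — σ1 onset /k/, coda /n/ ok; σ2 onset /j/, coda /np/ (3→1 falls) ok → well-formed
/pirt/ — violates constraint 2: word begins with /p/ → ill-formed
/rarvk.tar/ — violates constraint 4: syllable 1 coda /rvk/ has 3 consonants (> 2) → ill-formed
/tork.nukr/ — violates constraint 3: syllable 2 coda /kr/: /k/ (stop, 1) → /r/ (liquid, 4) does not fall → ill-formed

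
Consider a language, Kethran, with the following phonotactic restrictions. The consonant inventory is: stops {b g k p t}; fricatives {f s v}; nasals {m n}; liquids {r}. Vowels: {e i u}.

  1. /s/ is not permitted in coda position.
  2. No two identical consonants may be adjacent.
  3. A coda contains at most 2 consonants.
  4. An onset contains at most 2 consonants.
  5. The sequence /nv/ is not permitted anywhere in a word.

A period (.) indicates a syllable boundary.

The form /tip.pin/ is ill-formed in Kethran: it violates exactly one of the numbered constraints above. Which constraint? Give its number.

2

/tip.pin/: adjacent identical consonants /pp/.
This is a violation of constraint 2: "No two identical consonants may be adjacent."
The remaining constraints (1, 3, 4, 5) are satisfied.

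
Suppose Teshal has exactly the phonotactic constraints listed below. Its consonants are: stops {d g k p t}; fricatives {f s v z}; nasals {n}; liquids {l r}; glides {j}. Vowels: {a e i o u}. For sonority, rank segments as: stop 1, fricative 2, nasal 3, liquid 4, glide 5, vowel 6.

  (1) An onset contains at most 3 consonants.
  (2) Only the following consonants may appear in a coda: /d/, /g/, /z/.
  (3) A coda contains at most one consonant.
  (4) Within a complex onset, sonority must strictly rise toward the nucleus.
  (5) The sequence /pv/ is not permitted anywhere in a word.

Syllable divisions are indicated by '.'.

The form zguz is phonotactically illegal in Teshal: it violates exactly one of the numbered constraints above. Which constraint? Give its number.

zguz: syllable 1 onset /zg/: /z/ (fricative, 2) → /g/ (stop, 1) does not rise.
This is a violation of constraint 4: "Within a complex onset, sonority must strictly rise toward the nucleus."
The remaining constraints (1, 2, 3, 5) are satisfied.

4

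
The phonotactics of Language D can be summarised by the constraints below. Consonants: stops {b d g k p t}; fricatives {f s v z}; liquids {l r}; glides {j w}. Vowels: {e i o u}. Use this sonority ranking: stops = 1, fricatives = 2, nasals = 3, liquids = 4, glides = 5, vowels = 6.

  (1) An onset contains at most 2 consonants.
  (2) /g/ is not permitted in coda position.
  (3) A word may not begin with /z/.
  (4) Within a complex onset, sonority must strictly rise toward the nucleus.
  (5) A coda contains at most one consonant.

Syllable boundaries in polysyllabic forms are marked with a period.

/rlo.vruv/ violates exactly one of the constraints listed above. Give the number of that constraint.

4

/rlo.vruv/: syllable 1 onset /rl/: /r/ (liquid, 4) → /l/ (liquid, 4) does not rise.
This is a violation of constraint 4: "Within a complex onset, sonority must strictly rise toward the nucleus."
The remaining constraints (1, 2, 3, 5) are satisfied.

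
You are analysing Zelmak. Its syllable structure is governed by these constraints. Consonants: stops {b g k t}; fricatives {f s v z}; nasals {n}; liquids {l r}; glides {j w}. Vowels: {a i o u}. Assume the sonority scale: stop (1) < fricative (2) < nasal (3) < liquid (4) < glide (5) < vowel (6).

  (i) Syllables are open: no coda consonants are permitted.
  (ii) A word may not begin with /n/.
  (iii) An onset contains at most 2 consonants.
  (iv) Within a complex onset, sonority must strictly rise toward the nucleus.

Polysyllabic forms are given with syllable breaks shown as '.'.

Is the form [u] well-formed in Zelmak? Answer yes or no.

yes

[u] — σ1 onset /∅/, coda /∅/ ok → well-formed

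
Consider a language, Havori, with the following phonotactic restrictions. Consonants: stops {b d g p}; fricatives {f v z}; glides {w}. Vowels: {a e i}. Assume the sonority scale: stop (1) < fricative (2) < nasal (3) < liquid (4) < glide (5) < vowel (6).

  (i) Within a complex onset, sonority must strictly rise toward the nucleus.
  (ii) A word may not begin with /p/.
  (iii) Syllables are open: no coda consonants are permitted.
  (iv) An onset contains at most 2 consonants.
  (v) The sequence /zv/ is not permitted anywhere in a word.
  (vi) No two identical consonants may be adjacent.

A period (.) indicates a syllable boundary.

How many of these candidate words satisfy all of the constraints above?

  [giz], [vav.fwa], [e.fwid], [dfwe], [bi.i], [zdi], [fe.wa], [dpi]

[giz] — violates constraint (iii): syllable 1 coda /z/ has 1 consonant (> 0) → illicit
[vav.fwa] — violates constraint (iii): syllable 1 coda /v/ has 1 consonant (> 0) → illicit
[e.fwid] — violates constraint (iii): syllable 2 coda /d/ has 1 consonant (> 0) → illicit
[dfwe] — violates constraint (iv): syllable 1 onset /dfw/ has 3 consonants (> 2) → illicit
[bi.i] — σ1 onset /b/, coda /∅/ ok; σ2 onset /∅/, coda /∅/ ok → licit
[zdi] — violates constraint (i): syllable 1 onset /zd/: /z/ (fricative, 2) → /d/ (stop, 1) does not rise → illicit
[fe.wa] — σ1 onset /f/, coda /∅/ ok; σ2 onset /w/, coda /∅/ ok → licit
[dpi] — violates constraint (i): syllable 1 onset /dp/: /d/ (stop, 1) → /p/ (stop, 1) does not rise → illicit
Licit: [bi.i], [fe.wa] → 2.

2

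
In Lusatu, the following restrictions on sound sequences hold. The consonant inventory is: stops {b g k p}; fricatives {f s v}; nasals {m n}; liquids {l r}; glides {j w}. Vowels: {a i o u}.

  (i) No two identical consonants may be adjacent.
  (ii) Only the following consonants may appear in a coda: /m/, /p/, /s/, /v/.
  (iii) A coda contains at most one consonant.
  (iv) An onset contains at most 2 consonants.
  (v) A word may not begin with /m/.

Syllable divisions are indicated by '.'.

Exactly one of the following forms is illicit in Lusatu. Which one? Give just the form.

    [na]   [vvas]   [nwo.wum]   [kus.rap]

[vvas]

[na] — σ1 onset /n/, coda /∅/ ok → licit
[vvas] — violates constraint (i): adjacent identical consonants /vv/ → illicit
[nwo.wum] — σ1 onset /nw/ (2C), coda /∅/ ok; σ2 onset /w/, coda /m/ ok → licit
[kus.rap] — σ1 onset /k/, coda /s/ ok; σ2 onset /r/, coda /p/ ok → licit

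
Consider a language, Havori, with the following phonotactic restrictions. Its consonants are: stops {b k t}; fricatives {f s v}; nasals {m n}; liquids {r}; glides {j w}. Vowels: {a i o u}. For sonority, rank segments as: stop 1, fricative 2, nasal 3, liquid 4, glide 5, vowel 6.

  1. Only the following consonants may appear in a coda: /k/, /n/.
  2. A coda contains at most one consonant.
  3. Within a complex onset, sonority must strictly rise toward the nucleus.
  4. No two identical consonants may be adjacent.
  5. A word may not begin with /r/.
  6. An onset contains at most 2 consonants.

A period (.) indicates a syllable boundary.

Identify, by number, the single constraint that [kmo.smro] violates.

[kmo.smro]: syllable 2 onset /smr/ has 3 consonants (> 2).
This is a violation of constraint 6: "An onset contains at most 2 consonants."
The remaining constraints (1, 2, 3, 4, 5) are satisfied.

6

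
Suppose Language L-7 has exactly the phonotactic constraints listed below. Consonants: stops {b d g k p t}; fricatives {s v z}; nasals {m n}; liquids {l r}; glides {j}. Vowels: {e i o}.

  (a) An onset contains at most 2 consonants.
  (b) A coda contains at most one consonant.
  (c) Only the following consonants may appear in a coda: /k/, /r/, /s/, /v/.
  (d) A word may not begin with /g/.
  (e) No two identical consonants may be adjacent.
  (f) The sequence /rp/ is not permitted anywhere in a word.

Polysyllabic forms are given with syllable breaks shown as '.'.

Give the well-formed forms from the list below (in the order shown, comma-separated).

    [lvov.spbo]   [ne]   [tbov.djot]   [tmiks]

[lvov.spbo] — violates constraint (a): syllable 2 onset /spb/ has 3 consonants (> 2) → ill-formed
[ne] — σ1 onset /n/, coda /∅/ ok → well-formed
[tbov.djot] — violates constraint (c): syllable 2 coda contains /t/, which is not a licensed coda consonant → ill-formed
[tmiks] — violates constraint (b): syllable 1 coda /ks/ has 2 consonants (> 1) → ill-formed

[ne]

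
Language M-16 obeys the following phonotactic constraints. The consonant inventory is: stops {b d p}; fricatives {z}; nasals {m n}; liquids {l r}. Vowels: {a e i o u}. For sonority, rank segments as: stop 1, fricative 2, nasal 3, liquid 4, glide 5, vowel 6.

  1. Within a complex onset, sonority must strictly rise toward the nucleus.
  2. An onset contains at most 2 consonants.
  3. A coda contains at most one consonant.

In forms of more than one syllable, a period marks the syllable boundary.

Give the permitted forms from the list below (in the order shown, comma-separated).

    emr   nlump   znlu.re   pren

emr — violates constraint 3: syllable 1 coda /mr/ has 2 consonants (> 1) → not permitted
nlump — violates constraint 3: syllable 1 coda /mp/ has 2 consonants (> 1) → not permitted
znlu.re — violates constraint 2: syllable 1 onset /znl/ has 3 consonants (> 2) → not permitted
pren — σ1 onset /pr/ (1→4 rises), coda /n/ ok → permitted

pren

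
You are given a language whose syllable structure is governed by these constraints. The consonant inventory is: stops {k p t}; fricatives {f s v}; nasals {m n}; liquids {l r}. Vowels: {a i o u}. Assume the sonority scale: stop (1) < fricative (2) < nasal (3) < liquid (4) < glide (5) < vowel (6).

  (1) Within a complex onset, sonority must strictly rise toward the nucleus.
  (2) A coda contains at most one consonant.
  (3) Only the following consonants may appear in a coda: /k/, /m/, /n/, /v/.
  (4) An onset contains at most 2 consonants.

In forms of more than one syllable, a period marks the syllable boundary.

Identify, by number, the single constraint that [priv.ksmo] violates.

4

[priv.ksmo]: syllable 2 onset /ksm/ has 3 consonants (> 2).
This is a violation of constraint 4: "An onset contains at most 2 consonants."
The remaining constraints (1, 2, 3) are satisfied.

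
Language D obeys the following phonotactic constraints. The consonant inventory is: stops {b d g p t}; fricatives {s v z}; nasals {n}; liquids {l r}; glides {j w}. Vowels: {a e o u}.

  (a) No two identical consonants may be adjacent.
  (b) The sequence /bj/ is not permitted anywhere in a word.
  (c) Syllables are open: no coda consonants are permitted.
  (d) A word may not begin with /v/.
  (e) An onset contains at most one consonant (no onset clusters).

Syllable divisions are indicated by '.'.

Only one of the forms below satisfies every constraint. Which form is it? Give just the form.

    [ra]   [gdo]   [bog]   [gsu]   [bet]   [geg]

[ra] — σ1 onset /r/, coda /∅/ ok → phonotactically legal
[gdo] — violates constraint (e): syllable 1 onset /gd/ has 2 consonants (> 1) → phonotactically illegal
[bog] — violates constraint (c): syllable 1 coda /g/ has 1 consonant (> 0) → phonotactically illegal
[gsu] — violates constraint (e): syllable 1 onset /gs/ has 2 consonants (> 1) → phonotactically illegal
[bet] — violates constraint (c): syllable 1 coda /t/ has 1 consonant (> 0) → phonotactically illegal
[geg] — violates constraint (c): syllable 1 coda /g/ has 1 consonant (> 0) → phonotactically illegal

[ra]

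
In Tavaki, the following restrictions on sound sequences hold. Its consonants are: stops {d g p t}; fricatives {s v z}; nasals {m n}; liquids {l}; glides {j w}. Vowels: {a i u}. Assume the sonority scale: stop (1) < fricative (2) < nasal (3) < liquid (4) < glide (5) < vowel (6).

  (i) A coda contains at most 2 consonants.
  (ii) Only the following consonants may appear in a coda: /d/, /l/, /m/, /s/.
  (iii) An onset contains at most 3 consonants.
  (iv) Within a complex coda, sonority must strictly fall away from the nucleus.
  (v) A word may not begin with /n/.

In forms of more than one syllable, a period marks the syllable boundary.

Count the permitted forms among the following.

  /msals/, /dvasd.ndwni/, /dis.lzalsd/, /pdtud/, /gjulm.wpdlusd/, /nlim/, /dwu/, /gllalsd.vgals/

/msals/ — σ1 onset /ms/ (2C), coda /ls/ (4→2 falls) ok → permitted
/dvasd.ndwni/ — violates constraint (iii): syllable 2 onset /ndwn/ has 4 consonants (> 3) → not permitted
/dis.lzalsd/ — violates constraint (i): syllable 2 coda /lsd/ has 3 consonants (> 2) → not permitted
/pdtud/ — σ1 onset /pdt/ (3C), coda /d/ ok → permitted
/gjulm.wpdlusd/ — violates constraint (iii): syllable 2 onset /wpdl/ has 4 consonants (> 3) → not permitted
/nlim/ — violates constraint (v): word begins with /n/ → not permitted
/dwu/ — σ1 onset /dw/ (2C), coda /∅/ ok → permitted
/gllalsd.vgals/ — violates constraint (i): syllable 1 coda /lsd/ has 3 consonants (> 2) → not permitted
Permitted: /msals/, /pdtud/, /dwu/ → 3.

3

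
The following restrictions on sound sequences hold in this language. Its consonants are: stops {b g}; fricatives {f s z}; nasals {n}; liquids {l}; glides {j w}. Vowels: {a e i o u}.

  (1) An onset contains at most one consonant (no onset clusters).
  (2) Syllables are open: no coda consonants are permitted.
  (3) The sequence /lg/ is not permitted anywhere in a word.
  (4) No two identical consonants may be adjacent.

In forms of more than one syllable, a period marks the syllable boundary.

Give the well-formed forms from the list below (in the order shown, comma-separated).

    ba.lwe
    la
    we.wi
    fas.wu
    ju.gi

ba.lwe — violates constraint 1: syllable 2 onset /lw/ has 2 consonants (> 1) → ill-formed
la — σ1 onset /l/, coda /∅/ ok → well-formed
we.wi — σ1 onset /w/, coda /∅/ ok; σ2 onset /w/, coda /∅/ ok → well-formed
fas.wu — violates constraint 2: syllable 1 coda /s/ has 1 consonant (> 0) → ill-formed
ju.gi — σ1 onset /j/, coda /∅/ ok; σ2 onset /g/, coda /∅/ ok → well-formed

la, we.wi, ju.gi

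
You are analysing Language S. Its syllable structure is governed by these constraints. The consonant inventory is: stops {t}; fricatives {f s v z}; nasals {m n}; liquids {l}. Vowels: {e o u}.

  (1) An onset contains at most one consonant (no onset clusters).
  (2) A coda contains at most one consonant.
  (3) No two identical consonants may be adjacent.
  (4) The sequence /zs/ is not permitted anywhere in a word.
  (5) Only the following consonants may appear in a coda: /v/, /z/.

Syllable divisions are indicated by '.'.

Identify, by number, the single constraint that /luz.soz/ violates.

4

/luz.soz/: contains banned sequence /zs/.
This is a violation of constraint 4: "The sequence /zs/ is not permitted anywhere in a word."
The remaining constraints (1, 2, 3, 5) are satisfied.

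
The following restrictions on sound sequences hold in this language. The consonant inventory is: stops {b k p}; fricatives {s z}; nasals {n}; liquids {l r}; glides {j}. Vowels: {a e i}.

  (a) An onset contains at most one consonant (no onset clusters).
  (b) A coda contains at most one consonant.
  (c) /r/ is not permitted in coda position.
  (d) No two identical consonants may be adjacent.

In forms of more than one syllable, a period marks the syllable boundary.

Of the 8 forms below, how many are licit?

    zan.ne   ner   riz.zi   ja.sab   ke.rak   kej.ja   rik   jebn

3

zan.ne — violates constraint (d): adjacent identical consonants /nn/ → illicit
ner — violates constraint (c): syllable 1 coda contains /r/ → illicit
riz.zi — violates constraint (d): adjacent identical consonants /zz/ → illicit
ja.sab — σ1 onset /j/, coda /∅/ ok; σ2 onset /s/, coda /b/ ok → licit
ke.rak — σ1 onset /k/, coda /∅/ ok; σ2 onset /r/, coda /k/ ok → licit
kej.ja — violates constraint (d): adjacent identical consonants /jj/ → illicit
rik — σ1 onset /r/, coda /k/ ok → licit
jebn — violates constraint (b): syllable 1 coda /bn/ has 2 consonants (> 1) → illicit
Licit: ja.sab, ke.rak, rik → 3.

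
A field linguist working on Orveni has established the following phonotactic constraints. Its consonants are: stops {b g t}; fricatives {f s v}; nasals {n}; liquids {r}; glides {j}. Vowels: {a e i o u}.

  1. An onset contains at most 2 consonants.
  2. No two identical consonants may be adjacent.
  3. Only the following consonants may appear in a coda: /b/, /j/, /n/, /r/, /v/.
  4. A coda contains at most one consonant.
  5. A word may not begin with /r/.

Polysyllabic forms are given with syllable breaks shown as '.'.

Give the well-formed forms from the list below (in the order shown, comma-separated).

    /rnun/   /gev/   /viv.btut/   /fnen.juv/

/gev/, /fnen.juv/

/rnun/ — violates constraint 5: word begins with /r/ → ill-formed
/gev/ — σ1 onset /g/, coda /v/ ok → well-formed
/viv.btut/ — violates constraint 3: syllable 2 coda contains /t/, which is not a licensed coda consonant → ill-formed
/fnen.juv/ — σ1 onset /fn/ (2C), coda /n/ ok; σ2 onset /j/, coda /v/ ok → well-formed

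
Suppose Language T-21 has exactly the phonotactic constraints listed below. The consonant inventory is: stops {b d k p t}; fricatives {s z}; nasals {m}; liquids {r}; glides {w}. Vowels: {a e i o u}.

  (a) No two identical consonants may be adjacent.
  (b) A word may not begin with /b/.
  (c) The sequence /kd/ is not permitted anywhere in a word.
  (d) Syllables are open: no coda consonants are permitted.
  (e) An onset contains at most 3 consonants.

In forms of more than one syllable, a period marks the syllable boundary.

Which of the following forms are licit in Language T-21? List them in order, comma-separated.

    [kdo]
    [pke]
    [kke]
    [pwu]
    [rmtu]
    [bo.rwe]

[pke], [pwu], [rmtu]

[kdo] — violates constraint (c): contains banned sequence /kd/ → illicit
[pke] — σ1 onset /pk/ (2C), coda /∅/ ok → licit
[kke] — violates constraint (a): adjacent identical consonants /kk/ → illicit
[pwu] — σ1 onset /pw/ (2C), coda /∅/ ok → licit
[rmtu] — σ1 onset /rmt/ (3C), coda /∅/ ok → licit
[bo.rwe] — violates constraint (b): word begins with /b/ → illicit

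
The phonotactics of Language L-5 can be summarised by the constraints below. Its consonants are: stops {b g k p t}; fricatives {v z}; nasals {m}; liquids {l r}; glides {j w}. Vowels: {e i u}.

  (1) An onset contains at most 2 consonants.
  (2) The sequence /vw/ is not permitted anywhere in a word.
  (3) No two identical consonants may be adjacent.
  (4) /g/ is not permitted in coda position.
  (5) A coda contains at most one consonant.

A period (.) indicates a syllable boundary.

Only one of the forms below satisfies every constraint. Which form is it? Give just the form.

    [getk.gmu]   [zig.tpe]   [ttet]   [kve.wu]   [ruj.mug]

[kve.wu]

[getk.gmu] — violates constraint 5: syllable 1 coda /tk/ has 2 consonants (> 1) → ill-formed
[zig.tpe] — violates constraint 4: syllable 1 coda contains /g/ → ill-formed
[ttet] — violates constraint 3: adjacent identical consonants /tt/ → ill-formed
[kve.wu] — σ1 onset /kv/ (2C), coda /∅/ ok; σ2 onset /w/, coda /∅/ ok → well-formed
[ruj.mug] — violates constraint 4: syllable 2 coda contains /g/ → ill-formed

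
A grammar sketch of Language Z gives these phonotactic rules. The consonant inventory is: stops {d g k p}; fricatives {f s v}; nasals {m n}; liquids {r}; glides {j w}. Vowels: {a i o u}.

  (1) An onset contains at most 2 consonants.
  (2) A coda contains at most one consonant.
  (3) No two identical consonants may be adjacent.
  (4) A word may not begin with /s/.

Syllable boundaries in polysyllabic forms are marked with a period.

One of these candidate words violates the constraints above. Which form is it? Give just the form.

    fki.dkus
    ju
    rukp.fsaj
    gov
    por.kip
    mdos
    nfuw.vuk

fki.dkus — σ1 onset /fk/ (2C), coda /∅/ ok; σ2 onset /dk/ (2C), coda /s/ ok → well-formed
ju — σ1 onset /j/, coda /∅/ ok → well-formed
rukp.fsaj — violates constraint 2: syllable 1 coda /kp/ has 2 consonants (> 1) → ill-formed
gov — σ1 onset /g/, coda /v/ ok → well-formed
por.kip — σ1 onset /p/, coda /r/ ok; σ2 onset /k/, coda /p/ ok → well-formed
mdos — σ1 onset /md/ (2C), coda /s/ ok → well-formed
nfuw.vuk — σ1 onset /nf/ (2C), coda /w/ ok; σ2 onset /v/, coda /k/ ok → well-formed

rukp.fsaj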